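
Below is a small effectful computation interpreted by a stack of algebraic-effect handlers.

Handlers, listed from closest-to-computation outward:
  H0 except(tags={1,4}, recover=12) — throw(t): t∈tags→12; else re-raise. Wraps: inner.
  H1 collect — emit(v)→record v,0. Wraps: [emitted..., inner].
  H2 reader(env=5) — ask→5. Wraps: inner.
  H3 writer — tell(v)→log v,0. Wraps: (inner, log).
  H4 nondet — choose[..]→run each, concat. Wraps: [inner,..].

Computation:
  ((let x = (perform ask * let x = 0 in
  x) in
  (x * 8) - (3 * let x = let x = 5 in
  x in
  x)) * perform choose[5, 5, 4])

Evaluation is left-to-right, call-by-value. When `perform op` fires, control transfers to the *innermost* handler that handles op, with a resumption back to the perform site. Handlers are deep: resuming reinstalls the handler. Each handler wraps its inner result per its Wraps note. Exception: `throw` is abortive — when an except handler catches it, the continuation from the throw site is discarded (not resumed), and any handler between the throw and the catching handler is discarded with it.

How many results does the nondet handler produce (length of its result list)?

Answer: 3

Step-by-step:
ask @ H2 ⇒ 5
choose[5, 5, 4] @ H4
  branch[0] choose=5:
    H0 returns -75
    H1 returns [-75]
    H2 returns [-75]
    H3 returns ([-75], ())
    H4 returns [([-75], ())]
  branch[1] choose=5:
    H0 returns -75
    H1 returns [-75]
    H2 returns [-75]
    H3 returns ([-75], ())
    H4 returns [([-75], ())]
  branch[2] choose=4:
    H0 returns -60
    H1 returns [-60]
    H2 returns [-60]
    H3 returns ([-60], ())
    H4 returns [([-60], ())]
= [([-75], ()), ([-75], ()), ([-60], ())]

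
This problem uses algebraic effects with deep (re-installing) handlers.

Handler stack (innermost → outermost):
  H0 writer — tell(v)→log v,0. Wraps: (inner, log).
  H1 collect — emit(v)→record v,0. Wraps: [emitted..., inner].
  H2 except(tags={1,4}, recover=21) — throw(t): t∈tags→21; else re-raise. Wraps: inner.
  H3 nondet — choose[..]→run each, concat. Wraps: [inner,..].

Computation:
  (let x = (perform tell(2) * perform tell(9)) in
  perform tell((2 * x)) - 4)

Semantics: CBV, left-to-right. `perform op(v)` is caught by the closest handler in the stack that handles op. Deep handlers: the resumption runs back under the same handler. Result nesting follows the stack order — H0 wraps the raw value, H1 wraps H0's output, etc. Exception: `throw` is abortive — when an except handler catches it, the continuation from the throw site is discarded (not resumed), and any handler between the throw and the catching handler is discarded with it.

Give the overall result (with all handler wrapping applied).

Answer: [[(-4, (2, 9, 0))]]

Step-by-step:
tell(2) @ H0 ⇒ log+=2
tell(9) @ H0 ⇒ log+=9
tell(0) @ H0 ⇒ log+=0
H0 returns (-4, (2, 9, 0))
H1 returns [(-4, (2, 9, 0))]
H2 returns [(-4, (2, 9, 0))]
H3 returns [[(-4, (2, 9, 0))]]
= [[(-4, (2, 9, 0))]]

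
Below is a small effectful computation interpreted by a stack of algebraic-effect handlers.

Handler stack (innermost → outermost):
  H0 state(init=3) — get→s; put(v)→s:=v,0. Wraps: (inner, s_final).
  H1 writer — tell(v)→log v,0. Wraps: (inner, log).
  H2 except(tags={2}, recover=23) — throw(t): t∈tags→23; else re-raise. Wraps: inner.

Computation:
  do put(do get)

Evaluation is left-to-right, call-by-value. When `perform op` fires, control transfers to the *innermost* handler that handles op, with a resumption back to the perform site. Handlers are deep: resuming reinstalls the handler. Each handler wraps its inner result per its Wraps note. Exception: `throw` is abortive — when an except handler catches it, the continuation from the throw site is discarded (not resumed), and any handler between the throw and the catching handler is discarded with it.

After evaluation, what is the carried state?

Answer: 3

Step-by-step:
get @ H0 ⇒ 3
put(3) @ H0 ⇒ s:=3
H0 returns (0, 3)
H1 returns ((0, 3), ())
H2 returns ((0, 3), ())
= ((0, 3), ())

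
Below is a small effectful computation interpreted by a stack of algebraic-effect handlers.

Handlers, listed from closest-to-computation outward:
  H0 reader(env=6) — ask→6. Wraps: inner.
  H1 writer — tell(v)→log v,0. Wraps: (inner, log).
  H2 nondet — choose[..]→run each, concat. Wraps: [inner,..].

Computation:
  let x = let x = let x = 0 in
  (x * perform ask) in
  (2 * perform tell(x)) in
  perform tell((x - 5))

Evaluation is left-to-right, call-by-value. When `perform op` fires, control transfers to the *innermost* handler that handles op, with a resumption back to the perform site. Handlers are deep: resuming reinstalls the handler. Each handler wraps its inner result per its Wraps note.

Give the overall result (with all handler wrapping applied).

Evaluation trace:
ask @ H0 ⇒ 6
tell(0) @ H1 ⇒ log+=0
tell(-5) @ H1 ⇒ log+=-5
H0 returns 0
H1 returns (0, (0, -5))
H2 returns [(0, (0, -5))]
= [(0, (0, -5))]

Answer: [(0, (0, -5))]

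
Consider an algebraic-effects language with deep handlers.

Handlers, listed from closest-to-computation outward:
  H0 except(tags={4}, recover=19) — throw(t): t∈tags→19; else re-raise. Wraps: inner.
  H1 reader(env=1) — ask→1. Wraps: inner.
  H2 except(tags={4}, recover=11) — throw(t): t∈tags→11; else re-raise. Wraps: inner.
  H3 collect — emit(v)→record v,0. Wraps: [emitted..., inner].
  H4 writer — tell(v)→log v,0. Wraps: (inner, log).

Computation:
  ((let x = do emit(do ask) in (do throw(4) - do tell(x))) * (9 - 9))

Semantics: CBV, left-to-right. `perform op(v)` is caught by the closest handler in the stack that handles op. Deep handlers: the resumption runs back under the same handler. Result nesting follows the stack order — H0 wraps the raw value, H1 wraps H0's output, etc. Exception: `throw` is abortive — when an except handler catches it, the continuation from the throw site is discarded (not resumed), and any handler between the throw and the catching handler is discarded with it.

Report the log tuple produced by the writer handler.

Evaluation trace:
ask @ H1 ⇒ 1
emit(1) @ H3 ⇒ out+=1
throw(4) @ H0 caught ⇒ 19
H1 returns 19
H2 returns 19
H3 returns [1, 19]
H4 returns ([1, 19], ())
= ([1, 19], ())

Answer: ()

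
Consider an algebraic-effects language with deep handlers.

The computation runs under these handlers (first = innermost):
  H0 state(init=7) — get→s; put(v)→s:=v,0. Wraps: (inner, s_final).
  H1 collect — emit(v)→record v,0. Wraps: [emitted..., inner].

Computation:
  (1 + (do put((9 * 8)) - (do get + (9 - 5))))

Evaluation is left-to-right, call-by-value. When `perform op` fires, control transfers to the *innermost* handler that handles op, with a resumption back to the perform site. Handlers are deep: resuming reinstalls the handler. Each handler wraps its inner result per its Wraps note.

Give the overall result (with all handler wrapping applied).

Evaluation trace:
put(72) @ H0 ⇒ s:=72
get @ H0 ⇒ 72
H0 returns (-75, 72)
H1 returns [(-75, 72)]
= [(-75, 72)]

Answer: [(-75, 72)]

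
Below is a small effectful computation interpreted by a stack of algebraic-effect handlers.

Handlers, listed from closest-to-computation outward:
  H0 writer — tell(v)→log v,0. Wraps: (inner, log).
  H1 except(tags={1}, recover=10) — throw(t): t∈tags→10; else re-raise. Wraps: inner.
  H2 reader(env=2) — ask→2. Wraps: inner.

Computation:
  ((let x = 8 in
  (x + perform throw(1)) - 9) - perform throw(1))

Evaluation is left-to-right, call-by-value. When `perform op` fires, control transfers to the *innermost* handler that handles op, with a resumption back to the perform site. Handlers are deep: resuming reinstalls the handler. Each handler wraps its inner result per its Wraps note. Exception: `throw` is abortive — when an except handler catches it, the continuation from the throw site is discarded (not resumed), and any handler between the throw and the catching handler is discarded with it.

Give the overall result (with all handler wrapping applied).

Answer: 10

Evaluation trace:
throw(1) @ H1 caught ⇒ 10
H2 returns 10
= 10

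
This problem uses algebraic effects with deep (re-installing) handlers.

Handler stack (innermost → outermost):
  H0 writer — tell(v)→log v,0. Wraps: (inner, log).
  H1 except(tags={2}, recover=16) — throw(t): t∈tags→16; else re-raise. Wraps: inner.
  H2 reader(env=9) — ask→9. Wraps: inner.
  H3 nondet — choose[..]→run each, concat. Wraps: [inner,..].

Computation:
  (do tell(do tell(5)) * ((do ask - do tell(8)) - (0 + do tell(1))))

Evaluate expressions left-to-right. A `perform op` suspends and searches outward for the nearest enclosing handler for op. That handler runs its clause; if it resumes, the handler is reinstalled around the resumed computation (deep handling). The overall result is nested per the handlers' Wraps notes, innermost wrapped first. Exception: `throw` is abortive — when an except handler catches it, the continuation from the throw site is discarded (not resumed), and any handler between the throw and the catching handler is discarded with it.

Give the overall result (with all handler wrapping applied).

Answer: [(0, (5, 0, 8, 1))]

Evaluation trace:
tell(5) @ H0 ⇒ log+=5
tell(0) @ H0 ⇒ log+=0
ask @ H2 ⇒ 9
tell(8) @ H0 ⇒ log+=8
tell(1) @ H0 ⇒ log+=1
H0 returns (0, (5, 0, 8, 1))
H1 returns (0, (5, 0, 8, 1))
H2 returns (0, (5, 0, 8, 1))
H3 returns [(0, (5, 0, 8, 1))]
= [(0, (5, 0, 8, 1))]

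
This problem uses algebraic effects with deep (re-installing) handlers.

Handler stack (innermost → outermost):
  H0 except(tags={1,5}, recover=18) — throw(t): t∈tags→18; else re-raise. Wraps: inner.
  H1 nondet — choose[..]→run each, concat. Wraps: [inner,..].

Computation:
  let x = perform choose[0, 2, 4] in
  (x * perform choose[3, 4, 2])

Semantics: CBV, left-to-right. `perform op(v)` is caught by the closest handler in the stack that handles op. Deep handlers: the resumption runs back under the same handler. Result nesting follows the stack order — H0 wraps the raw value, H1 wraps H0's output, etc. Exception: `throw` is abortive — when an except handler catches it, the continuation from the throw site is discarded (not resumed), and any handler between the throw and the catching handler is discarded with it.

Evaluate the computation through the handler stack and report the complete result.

Working:
choose[0, 2, 4] @ H1
  branch[0] choose=0:
    choose[3, 4, 2] @ H1
      branch[0] choose=3:
        H0 returns 0
        H1 returns [0]
      branch[1] choose=4:
        H0 returns 0
        H1 returns [0]
      branch[2] choose=2:
        H0 returns 0
        H1 returns [0]
  branch[1] choose=2:
    choose[3, 4, 2] @ H1
      branch[0] choose=3:
        H0 returns 6
        H1 returns [6]
      branch[1] choose=4:
        H0 returns 8
        H1 returns [8]
      branch[2] choose=2:
        H0 returns 4
        H1 returns [4]
  branch[2] choose=4:
    choose[3, 4, 2] @ H1
      branch[0] choose=3:
        H0 returns 12
        H1 returns [12]
      branch[1] choose=4:
        H0 returns 16
        H1 returns [16]
      branch[2] choose=2:
        H0 returns 8
        H1 returns [8]
= [0, 0, 0, 6, 8, 4, 12, 16, 8]

Answer: [0, 0, 0, 6, 8, 4, 12, 16, 8]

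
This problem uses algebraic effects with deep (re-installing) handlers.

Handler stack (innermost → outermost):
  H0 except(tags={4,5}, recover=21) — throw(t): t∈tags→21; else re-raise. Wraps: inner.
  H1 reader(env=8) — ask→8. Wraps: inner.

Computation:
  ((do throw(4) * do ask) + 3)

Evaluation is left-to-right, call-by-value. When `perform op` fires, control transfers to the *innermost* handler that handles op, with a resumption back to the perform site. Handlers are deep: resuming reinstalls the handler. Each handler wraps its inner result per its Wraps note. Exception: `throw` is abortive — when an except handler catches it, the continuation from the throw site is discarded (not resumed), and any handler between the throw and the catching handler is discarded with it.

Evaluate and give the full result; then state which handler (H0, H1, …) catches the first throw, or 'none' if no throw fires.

Step-by-step:
throw(4) @ H0 caught ⇒ 21
H1 returns 21
= 21

Answer: 21 ; first throw caught by: H0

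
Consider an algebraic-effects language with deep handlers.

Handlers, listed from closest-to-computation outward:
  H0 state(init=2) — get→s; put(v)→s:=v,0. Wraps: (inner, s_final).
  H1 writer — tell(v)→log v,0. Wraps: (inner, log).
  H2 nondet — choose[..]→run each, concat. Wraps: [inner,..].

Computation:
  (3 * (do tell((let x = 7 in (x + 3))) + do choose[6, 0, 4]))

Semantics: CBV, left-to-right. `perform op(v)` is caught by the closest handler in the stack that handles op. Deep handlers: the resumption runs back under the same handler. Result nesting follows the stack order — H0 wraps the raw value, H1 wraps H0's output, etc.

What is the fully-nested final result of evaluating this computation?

Working:
tell(10) @ H1 ⇒ log+=10
choose[6, 0, 4] @ H2
  branch[0] choose=6:
    H0 returns (18, 2)
    H1 returns ((18, 2), (10))
    H2 returns [((18, 2), (10))]
  branch[1] choose=0:
    H0 returns (0, 2)
    H1 returns ((0, 2), (10))
    H2 returns [((0, 2), (10))]
  branch[2] choose=4:
    H0 returns (12, 2)
    H1 returns ((12, 2), (10))
    H2 returns [((12, 2), (10))]
= [((18, 2), (10)), ((0, 2), (10)), ((12, 2), (10))]

Answer: [((18, 2), (10)), ((0, 2), (10)), ((12, 2), (10))]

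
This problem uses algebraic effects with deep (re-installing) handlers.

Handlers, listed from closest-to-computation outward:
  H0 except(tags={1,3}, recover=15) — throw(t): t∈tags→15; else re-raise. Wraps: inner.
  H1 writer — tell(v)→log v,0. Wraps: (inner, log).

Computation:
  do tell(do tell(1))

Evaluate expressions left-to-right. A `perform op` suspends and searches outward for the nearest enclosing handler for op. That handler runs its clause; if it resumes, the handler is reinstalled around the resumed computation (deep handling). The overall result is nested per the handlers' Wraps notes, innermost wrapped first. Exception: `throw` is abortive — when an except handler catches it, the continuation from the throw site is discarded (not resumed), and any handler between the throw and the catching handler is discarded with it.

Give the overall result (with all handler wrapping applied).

Working:
tell(1) @ H1 ⇒ log+=1
tell(0) @ H1 ⇒ log+=0
H0 returns 0
H1 returns (0, (1, 0))
= (0, (1, 0))

Answer: (0, (1, 0))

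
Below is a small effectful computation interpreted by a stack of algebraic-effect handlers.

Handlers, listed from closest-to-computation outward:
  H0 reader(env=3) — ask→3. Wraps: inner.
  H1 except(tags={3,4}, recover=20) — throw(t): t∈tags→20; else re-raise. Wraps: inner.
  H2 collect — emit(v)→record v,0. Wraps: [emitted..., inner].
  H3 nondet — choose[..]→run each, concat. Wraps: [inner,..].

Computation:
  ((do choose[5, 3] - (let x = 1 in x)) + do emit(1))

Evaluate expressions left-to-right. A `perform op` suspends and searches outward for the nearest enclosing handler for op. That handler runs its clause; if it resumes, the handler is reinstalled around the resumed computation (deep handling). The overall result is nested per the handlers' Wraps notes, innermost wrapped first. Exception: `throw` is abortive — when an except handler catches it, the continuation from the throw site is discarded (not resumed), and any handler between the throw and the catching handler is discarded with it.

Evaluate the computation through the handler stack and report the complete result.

Answer: [[1, 4], [1, 2]]

Working:
choose[5, 3] @ H3
  branch[0] choose=5:
    emit(1) @ H2 ⇒ out+=1
    H0 returns 4
    H1 returns 4
    H2 returns [1, 4]
    H3 returns [[1, 4]]
  branch[1] choose=3:
    emit(1) @ H2 ⇒ out+=1
    H0 returns 2
    H1 returns 2
    H2 returns [1, 2]
    H3 returns [[1, 2]]
= [[1, 4], [1, 2]]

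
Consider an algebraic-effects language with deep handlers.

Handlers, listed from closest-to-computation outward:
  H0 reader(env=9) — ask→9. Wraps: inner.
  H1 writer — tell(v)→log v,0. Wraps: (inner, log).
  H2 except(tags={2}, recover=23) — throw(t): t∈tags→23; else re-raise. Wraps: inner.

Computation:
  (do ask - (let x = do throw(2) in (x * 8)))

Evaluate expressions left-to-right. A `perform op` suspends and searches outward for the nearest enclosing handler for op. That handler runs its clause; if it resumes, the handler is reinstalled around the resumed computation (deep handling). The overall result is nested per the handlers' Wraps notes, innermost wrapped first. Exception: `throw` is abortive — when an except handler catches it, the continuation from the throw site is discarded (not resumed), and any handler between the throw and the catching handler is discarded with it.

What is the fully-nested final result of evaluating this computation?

Answer: 23

Evaluation trace:
ask @ H0 ⇒ 9
throw(2) @ H2 caught ⇒ 23
= 23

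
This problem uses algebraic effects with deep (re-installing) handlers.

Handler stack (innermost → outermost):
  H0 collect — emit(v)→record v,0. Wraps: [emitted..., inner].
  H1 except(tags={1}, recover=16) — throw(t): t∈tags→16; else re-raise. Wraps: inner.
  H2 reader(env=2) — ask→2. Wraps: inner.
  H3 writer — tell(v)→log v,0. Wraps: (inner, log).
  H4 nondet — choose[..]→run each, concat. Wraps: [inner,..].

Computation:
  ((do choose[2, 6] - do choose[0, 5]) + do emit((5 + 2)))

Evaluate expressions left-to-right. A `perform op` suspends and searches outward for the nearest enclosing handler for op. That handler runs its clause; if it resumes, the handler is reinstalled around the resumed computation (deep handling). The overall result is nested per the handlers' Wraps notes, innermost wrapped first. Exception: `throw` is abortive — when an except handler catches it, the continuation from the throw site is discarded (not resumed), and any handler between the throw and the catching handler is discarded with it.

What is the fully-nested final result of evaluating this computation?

Working:
choose[2, 6] @ H4
  branch[0] choose=2:
    choose[0, 5] @ H4
      branch[0] choose=0:
        emit(7) @ H0 ⇒ out+=7
        H0 returns [7, 2]
        H1 returns [7, 2]
        H2 returns [7, 2]
        H3 returns ([7, 2], ())
        H4 returns [([7, 2], ())]
      branch[1] choose=5:
        emit(7) @ H0 ⇒ out+=7
        H0 returns [7, -3]
        H1 returns [7, -3]
        H2 returns [7, -3]
        H3 returns ([7, -3], ())
        H4 returns [([7, -3], ())]
  branch[1] choose=6:
    choose[0, 5] @ H4
      branch[0] choose=0:
        emit(7) @ H0 ⇒ out+=7
        H0 returns [7, 6]
        H1 returns [7, 6]
        H2 returns [7, 6]
        H3 returns ([7, 6], ())
        H4 returns [([7, 6], ())]
      branch[1] choose=5:
        emit(7) @ H0 ⇒ out+=7
        H0 returns [7, 1]
        H1 returns [7, 1]
        H2 returns [7, 1]
        H3 returns ([7, 1], ())
        H4 returns [([7, 1], ())]
= [([7, 2], ()), ([7, -3], ()), ([7, 6], ()), ([7, 1], ())]

Answer: [([7, 2], ()), ([7, -3], ()), ([7, 6], ()), ([7, 1], ())]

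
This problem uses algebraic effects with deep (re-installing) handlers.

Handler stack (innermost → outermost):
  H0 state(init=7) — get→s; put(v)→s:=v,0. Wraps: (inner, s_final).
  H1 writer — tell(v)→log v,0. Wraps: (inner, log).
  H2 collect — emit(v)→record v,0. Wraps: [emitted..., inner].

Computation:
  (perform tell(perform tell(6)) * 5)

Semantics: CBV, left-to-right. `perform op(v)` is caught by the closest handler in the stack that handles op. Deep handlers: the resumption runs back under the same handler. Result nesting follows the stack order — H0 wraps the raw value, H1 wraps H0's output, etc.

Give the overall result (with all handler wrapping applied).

Step-by-step:
tell(6) @ H1 ⇒ log+=6
tell(0) @ H1 ⇒ log+=0
H0 returns (0, 7)
H1 returns ((0, 7), (6, 0))
H2 returns [((0, 7), (6, 0))]
= [((0, 7), (6, 0))]

Answer: [((0, 7), (6, 0))]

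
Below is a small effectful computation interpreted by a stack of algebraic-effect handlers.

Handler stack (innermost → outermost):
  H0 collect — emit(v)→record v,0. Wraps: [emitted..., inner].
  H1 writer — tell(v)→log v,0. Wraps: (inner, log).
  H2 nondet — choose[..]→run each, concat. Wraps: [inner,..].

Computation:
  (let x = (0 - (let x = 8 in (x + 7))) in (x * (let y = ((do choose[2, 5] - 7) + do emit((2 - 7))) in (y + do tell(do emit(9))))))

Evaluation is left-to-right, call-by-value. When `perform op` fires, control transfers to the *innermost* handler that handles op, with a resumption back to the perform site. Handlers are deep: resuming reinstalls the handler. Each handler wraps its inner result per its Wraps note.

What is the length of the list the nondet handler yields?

Answer: 2

Step-by-step:
choose[2, 5] @ H2
  branch[0] choose=2:
    emit(-5) @ H0 ⇒ out+=-5
    emit(9) @ H0 ⇒ out+=9
    tell(0) @ H1 ⇒ log+=0
    H0 returns [-5, 9, 75]
    H1 returns ([-5, 9, 75], (0))
    H2 returns [([-5, 9, 75], (0))]
  branch[1] choose=5:
    emit(-5) @ H0 ⇒ out+=-5
    emit(9) @ H0 ⇒ out+=9
    tell(0) @ H1 ⇒ log+=0
    H0 returns [-5, 9, 30]
    H1 returns ([-5, 9, 30], (0))
    H2 returns [([-5, 9, 30], (0))]
= [([-5, 9, 75], (0)), ([-5, 9, 30], (0))]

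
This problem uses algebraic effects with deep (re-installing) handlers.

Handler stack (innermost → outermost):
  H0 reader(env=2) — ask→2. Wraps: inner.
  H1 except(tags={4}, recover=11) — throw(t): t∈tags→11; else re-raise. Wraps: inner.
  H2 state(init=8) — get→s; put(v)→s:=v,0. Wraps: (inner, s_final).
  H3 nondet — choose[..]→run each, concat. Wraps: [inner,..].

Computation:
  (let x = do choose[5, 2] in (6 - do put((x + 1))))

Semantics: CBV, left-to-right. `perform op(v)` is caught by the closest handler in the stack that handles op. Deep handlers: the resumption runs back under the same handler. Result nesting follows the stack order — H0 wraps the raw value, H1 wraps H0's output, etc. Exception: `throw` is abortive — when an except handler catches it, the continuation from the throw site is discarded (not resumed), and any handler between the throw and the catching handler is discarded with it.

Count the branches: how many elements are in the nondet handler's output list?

Working:
choose[5, 2] @ H3
  branch[0] choose=5:
    put(6) @ H2 ⇒ s:=6
    H0 returns 6
    H1 returns 6
    H2 returns (6, 6)
    H3 returns [(6, 6)]
  branch[1] choose=2:
    put(3) @ H2 ⇒ s:=3
    H0 returns 6
    H1 returns 6
    H2 returns (6, 3)
    H3 returns [(6, 3)]
= [(6, 6), (6, 3)]

Answer: 2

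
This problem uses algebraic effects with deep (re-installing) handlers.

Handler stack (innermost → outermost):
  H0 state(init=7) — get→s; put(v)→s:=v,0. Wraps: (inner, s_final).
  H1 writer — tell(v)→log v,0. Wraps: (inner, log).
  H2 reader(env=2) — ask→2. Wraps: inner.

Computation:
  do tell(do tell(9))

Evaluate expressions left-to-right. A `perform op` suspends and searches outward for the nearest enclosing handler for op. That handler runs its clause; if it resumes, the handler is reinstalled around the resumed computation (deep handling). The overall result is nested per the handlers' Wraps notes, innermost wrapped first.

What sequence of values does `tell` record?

Answer: (9, 0)

Evaluation trace:
tell(9) @ H1 ⇒ log+=9
tell(0) @ H1 ⇒ log+=0
H0 returns (0, 7)
H1 returns ((0, 7), (9, 0))
H2 returns ((0, 7), (9, 0))
= ((0, 7), (9, 0))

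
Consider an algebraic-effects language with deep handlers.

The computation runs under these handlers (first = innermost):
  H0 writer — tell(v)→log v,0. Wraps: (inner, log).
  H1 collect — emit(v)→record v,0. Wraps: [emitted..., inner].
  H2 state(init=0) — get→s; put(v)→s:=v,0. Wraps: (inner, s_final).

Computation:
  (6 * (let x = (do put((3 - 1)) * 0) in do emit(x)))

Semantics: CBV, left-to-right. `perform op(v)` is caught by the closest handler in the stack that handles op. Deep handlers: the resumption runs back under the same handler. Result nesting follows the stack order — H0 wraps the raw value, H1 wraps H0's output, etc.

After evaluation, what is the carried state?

Step-by-step:
put(2) @ H2 ⇒ s:=2
emit(0) @ H1 ⇒ out+=0
H0 returns (0, ())
H1 returns [0, (0, ())]
H2 returns ([0, (0, ())], 2)
= ([0, (0, ())], 2)

Answer: 2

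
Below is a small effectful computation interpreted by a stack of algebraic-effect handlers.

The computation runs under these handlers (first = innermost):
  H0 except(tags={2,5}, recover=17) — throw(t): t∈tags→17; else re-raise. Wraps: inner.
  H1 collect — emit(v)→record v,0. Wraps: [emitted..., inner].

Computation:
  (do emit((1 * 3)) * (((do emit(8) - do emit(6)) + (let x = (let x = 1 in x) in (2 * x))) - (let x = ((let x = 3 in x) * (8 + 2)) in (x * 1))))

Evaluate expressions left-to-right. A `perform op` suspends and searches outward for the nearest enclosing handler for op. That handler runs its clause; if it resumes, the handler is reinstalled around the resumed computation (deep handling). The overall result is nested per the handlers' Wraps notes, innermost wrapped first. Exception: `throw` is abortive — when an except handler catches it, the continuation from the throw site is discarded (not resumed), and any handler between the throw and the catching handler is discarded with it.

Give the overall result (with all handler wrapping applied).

Working:
emit(3) @ H1 ⇒ out+=3
emit(8) @ H1 ⇒ out+=8
emit(6) @ H1 ⇒ out+=6
H0 returns 0
H1 returns [3, 8, 6, 0]
= [3, 8, 6, 0]

Answer: [3, 8, 6, 0]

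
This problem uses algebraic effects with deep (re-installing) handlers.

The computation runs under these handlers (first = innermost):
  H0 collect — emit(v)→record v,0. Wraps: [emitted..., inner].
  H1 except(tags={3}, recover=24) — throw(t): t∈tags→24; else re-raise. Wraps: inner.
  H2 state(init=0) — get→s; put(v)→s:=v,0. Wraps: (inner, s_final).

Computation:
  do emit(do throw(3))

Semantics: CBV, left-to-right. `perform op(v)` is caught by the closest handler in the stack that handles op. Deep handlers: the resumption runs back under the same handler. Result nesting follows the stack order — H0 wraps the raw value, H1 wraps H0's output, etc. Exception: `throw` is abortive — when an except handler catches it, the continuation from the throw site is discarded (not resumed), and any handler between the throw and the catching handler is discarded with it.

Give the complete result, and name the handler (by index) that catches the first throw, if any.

Answer: (24, 0) ; first throw caught by: H1

Evaluation trace:
throw(3) @ H1 caught ⇒ 24
H2 returns (24, 0)
= (24, 0)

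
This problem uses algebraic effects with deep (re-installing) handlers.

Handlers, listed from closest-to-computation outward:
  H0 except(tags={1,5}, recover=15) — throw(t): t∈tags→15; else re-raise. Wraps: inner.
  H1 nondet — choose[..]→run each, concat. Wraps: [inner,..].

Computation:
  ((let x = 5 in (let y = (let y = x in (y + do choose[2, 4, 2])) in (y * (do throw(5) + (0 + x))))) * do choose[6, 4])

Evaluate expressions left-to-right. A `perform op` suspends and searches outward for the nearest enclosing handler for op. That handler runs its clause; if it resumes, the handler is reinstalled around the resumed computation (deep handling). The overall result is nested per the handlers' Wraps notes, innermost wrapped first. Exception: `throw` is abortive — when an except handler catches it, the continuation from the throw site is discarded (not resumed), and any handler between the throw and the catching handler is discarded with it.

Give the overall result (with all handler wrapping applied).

Step-by-step:
choose[2, 4, 2] @ H1
  branch[0] choose=2:
    throw(5) @ H0 caught ⇒ 15
    H1 returns [15]
  branch[1] choose=4:
    throw(5) @ H0 caught ⇒ 15
    H1 returns [15]
  branch[2] choose=2:
    throw(5) @ H0 caught ⇒ 15
    H1 returns [15]
= [15, 15, 15]

Answer: [15, 15, 15]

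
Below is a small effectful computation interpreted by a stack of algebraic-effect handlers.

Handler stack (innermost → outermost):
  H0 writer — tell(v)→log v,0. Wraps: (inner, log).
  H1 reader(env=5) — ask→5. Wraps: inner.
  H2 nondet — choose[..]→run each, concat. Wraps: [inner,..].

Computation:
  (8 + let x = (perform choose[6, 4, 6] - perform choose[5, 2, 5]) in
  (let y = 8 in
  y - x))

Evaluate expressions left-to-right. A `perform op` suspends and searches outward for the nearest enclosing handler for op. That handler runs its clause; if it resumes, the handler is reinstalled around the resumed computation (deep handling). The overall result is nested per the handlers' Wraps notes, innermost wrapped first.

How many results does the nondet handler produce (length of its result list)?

Answer: 9

Evaluation trace:
choose[6, 4, 6] @ H2
  branch[0] choose=6:
    choose[5, 2, 5] @ H2
      branch[0] choose=5:
        H0 returns (15, ())
        H1 returns (15, ())
        H2 returns [(15, ())]
      branch[1] choose=2:
        H0 returns (12, ())
        H1 returns (12, ())
        H2 returns [(12, ())]
      branch[2] choose=5:
        H0 returns (15, ())
        H1 returns (15, ())
        H2 returns [(15, ())]
  branch[1] choose=4:
    choose[5, 2, 5] @ H2
      branch[0] choose=5:
        H0 returns (17, ())
        H1 returns (17, ())
        H2 returns [(17, ())]
      branch[1] choose=2:
        H0 returns (14, ())
        H1 returns (14, ())
        H2 returns [(14, ())]
      branch[2] choose=5:
        H0 returns (17, ())
        H1 returns (17, ())
        H2 returns [(17, ())]
  branch[2] choose=6:
    choose[5, 2, 5] @ H2
      branch[0] choose=5:
        H0 returns (15, ())
        H1 returns (15, ())
        H2 returns [(15, ())]
      branch[1] choose=2:
        H0 returns (12, ())
        H1 returns (12, ())
        H2 returns [(12, ())]
      branch[2] choose=5:
        H0 returns (15, ())
        H1 returns (15, ())
        H2 returns [(15, ())]
= [(15, ()), (12, ()), (15, ()), (17, ()), (14, ()), (17, ()), (15, ()), (12, ()), (15, ())]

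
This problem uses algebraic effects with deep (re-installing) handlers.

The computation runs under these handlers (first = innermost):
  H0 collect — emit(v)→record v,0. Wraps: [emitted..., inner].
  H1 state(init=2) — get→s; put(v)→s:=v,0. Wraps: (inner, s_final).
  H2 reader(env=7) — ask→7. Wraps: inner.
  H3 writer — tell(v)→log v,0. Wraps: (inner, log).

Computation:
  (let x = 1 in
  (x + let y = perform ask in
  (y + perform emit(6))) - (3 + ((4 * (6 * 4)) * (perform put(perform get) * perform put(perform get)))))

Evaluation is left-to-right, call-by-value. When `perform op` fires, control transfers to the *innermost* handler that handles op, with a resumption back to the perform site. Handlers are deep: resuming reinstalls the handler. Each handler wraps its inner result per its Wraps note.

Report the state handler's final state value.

Answer: 2

Working:
ask @ H2 ⇒ 7
emit(6) @ H0 ⇒ out+=6
get @ H1 ⇒ 2
put(2) @ H1 ⇒ s:=2
get @ H1 ⇒ 2
put(2) @ H1 ⇒ s:=2
H0 returns [6, 5]
H1 returns ([6, 5], 2)
H2 returns ([6, 5], 2)
H3 returns (([6, 5], 2), ())
= (([6, 5], 2), ())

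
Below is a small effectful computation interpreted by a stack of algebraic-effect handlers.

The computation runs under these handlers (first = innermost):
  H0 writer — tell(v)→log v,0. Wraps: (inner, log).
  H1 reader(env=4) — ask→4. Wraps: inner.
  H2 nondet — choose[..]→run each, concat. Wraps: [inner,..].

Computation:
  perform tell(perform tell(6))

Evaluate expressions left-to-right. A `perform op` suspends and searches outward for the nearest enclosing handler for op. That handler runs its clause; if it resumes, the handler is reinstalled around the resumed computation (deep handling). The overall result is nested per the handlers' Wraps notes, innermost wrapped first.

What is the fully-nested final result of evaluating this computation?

Answer: [(0, (6, 0))]

Working:
tell(6) @ H0 ⇒ log+=6
tell(0) @ H0 ⇒ log+=0
H0 returns (0, (6, 0))
H1 returns (0, (6, 0))
H2 returns [(0, (6, 0))]
= [(0, (6, 0))]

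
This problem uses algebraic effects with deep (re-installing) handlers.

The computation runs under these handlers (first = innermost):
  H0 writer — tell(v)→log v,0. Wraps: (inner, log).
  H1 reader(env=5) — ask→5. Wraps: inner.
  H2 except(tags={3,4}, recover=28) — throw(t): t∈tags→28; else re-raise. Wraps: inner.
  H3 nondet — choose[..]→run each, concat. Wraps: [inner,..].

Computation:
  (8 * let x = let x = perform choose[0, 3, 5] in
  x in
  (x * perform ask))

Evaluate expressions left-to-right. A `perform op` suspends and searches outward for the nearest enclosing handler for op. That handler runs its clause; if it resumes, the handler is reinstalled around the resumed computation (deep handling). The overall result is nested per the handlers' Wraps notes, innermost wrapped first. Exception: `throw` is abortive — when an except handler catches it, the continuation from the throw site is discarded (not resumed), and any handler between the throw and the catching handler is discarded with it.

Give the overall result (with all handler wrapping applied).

Evaluation trace:
choose[0, 3, 5] @ H3
  branch[0] choose=0:
    ask @ H1 ⇒ 5
    H0 returns (0, ())
    H1 returns (0, ())
    H2 returns (0, ())
    H3 returns [(0, ())]
  branch[1] choose=3:
    ask @ H1 ⇒ 5
    H0 returns (120, ())
    H1 returns (120, ())
    H2 returns (120, ())
    H3 returns [(120, ())]
  branch[2] choose=5:
    ask @ H1 ⇒ 5
    H0 returns (200, ())
    H1 returns (200, ())
    H2 returns (200, ())
    H3 returns [(200, ())]
= [(0, ()), (120, ()), (200, ())]

Answer: [(0, ()), (120, ()), (200, ())]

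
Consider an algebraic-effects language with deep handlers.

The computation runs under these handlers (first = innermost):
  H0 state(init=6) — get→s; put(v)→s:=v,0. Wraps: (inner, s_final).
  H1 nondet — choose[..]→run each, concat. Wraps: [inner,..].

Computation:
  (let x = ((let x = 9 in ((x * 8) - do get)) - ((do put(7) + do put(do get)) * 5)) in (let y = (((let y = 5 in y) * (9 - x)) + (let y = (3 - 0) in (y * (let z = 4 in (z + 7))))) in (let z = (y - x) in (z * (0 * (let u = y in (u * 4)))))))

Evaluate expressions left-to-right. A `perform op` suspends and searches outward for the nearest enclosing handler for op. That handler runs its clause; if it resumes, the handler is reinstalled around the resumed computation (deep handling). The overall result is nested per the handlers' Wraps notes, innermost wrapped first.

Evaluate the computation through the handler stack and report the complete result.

Answer: [(0, 7)]

Evaluation trace:
get @ H0 ⇒ 6
put(7) @ H0 ⇒ s:=7
get @ H0 ⇒ 7
put(7) @ H0 ⇒ s:=7
H0 returns (0, 7)
H1 returns [(0, 7)]
= [(0, 7)]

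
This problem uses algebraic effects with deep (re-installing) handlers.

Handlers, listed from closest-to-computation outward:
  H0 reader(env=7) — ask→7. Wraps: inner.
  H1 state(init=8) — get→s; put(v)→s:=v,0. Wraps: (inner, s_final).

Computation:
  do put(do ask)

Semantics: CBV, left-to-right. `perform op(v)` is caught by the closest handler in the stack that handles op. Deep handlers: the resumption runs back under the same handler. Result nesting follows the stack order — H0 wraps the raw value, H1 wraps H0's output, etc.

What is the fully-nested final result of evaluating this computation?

Answer: (0, 7)

Evaluation trace:
ask @ H0 ⇒ 7
put(7) @ H1 ⇒ s:=7
H0 returns 0
H1 returns (0, 7)
= (0, 7)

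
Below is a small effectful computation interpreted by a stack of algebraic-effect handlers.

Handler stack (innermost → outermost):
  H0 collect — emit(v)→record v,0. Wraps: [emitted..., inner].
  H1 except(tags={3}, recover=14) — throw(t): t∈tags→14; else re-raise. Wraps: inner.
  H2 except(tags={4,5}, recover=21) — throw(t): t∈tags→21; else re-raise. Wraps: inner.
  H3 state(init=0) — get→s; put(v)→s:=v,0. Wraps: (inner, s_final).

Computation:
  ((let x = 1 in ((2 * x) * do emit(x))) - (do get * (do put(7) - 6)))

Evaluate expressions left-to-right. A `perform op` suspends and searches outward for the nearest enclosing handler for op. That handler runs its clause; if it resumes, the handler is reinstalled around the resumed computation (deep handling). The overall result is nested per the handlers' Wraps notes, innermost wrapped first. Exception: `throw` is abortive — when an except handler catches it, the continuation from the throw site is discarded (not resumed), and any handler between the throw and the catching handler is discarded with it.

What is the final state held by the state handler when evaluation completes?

Answer: 7

Evaluation trace:
emit(1) @ H0 ⇒ out+=1
get @ H3 ⇒ 0
put(7) @ H3 ⇒ s:=7
H0 returns [1, 0]
H1 returns [1, 0]
H2 returns [1, 0]
H3 returns ([1, 0], 7)
= ([1, 0], 7)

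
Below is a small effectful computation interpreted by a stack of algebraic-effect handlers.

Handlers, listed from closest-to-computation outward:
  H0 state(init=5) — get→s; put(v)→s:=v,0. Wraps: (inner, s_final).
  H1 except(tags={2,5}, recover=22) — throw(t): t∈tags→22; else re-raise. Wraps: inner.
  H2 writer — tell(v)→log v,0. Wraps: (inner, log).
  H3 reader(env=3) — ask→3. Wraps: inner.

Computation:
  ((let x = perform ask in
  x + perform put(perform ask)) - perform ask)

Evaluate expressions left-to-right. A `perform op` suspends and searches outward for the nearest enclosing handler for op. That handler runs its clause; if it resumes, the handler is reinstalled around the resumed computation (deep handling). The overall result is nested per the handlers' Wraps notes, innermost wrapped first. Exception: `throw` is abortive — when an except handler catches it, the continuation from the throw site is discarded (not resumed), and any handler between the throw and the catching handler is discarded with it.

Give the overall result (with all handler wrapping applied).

Answer: ((0, 3), ())

Step-by-step:
ask @ H3 ⇒ 3
ask @ H3 ⇒ 3
put(3) @ H0 ⇒ s:=3
ask @ H3 ⇒ 3
H0 returns (0, 3)
H1 returns (0, 3)
H2 returns ((0, 3), ())
H3 returns ((0, 3), ())
= ((0, 3), ())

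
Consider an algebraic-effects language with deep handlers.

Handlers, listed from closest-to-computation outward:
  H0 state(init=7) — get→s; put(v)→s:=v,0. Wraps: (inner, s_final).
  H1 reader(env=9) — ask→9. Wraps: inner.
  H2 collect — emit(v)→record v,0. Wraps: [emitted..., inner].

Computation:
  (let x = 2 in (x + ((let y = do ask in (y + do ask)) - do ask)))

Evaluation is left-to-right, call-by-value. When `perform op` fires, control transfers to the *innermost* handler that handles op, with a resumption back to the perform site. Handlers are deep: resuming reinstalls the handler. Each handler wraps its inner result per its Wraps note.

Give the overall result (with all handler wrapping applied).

Answer: [(11, 7)]

Working:
ask @ H1 ⇒ 9
ask @ H1 ⇒ 9
ask @ H1 ⇒ 9
H0 returns (11, 7)
H1 returns (11, 7)
H2 returns [(11, 7)]
= [(11, 7)]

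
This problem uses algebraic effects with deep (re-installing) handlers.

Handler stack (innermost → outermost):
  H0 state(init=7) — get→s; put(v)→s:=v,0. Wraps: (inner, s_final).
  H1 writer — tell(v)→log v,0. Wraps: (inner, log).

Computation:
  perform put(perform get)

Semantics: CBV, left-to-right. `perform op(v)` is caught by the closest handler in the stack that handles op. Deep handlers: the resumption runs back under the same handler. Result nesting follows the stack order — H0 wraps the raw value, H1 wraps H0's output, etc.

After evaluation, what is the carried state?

Answer: 7

Working:
get @ H0 ⇒ 7
put(7) @ H0 ⇒ s:=7
H0 returns (0, 7)
H1 returns ((0, 7), ())
= ((0, 7), ())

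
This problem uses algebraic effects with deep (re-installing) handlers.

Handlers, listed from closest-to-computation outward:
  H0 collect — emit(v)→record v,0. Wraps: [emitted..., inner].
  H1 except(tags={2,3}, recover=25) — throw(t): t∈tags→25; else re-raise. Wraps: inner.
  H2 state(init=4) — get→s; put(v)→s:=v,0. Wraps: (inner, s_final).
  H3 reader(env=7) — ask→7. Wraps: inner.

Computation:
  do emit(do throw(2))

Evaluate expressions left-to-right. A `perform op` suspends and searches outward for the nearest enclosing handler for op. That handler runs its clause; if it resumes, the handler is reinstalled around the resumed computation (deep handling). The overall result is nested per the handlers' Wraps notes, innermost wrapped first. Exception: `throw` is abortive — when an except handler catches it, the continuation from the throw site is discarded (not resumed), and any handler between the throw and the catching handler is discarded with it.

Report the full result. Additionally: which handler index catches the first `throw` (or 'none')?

Step-by-step:
throw(2) @ H1 caught ⇒ 25
H2 returns (25, 4)
H3 returns (25, 4)
= (25, 4)

Answer: (25, 4) ; first throw caught by: H1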